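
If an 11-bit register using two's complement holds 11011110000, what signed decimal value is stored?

-272

MSB is 1, so the value is negative.
Invert: 00100001111. Add 1: 00100010000 = 272. So the value is −272.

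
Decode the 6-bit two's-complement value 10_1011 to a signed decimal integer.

-21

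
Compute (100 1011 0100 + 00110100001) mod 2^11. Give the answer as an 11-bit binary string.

  10010110100
+ 00110100001
= 11001010101

11001010101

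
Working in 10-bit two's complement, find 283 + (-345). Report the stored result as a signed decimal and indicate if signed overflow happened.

283 → 0100011011
-345 → 1010100111
  0100011011
+ 1010100111
= 1111000010
Result 1111000010: MSB = 1 → 962 − 1024 = -62.
Addends have opposite signs, so signed overflow cannot occur.

-62; no overflow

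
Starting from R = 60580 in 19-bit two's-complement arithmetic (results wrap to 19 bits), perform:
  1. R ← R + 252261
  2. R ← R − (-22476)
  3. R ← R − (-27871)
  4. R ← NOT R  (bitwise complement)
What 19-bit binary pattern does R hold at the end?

0100111010101001011

Start: R = 60580 = 0001110110010100100.
R = 60580 + 252261 = 312841; wraps to -211447 = 1001100011000001001
R = -211447 − (-22476) = -188971 = 1010001110111010101
R = -188971 − (-27871) = -161100 = 1011000101010110100
R = NOT 1011000101010110100 = 0100111010101001011 = 161099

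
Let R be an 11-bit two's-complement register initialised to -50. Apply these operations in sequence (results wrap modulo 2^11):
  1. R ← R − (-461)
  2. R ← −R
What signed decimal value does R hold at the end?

Start: R = -50 = 11111001110.
R = -50 − (-461) = 411 = 00110011011
R = −(411) = -411 = 11001100101

-411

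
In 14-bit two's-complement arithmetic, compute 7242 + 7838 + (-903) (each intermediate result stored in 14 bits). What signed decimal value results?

7242 + 7838 = 15080 → wraps to -1304 (11101011101000)
-1304 + (-903) = -2207 (11011101100001)

-2207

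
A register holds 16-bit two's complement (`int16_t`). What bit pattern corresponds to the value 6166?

6166 is non-negative, so write it directly in 16 bits: 0001100000010110.

0001100000010110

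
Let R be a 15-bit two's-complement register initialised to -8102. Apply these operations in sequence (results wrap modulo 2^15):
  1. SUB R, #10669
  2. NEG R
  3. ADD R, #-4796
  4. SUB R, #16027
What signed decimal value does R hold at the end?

-2052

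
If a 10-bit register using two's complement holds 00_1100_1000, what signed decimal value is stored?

MSB is 0, so the value is non-negative: 0011001000 = 200.

200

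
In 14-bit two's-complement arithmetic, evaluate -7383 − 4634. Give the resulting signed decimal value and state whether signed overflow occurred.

-7383 → 10001100101001
4634 → 01001000011010
Subtract via negate-and-add: invert 01001000011010 + 1 = 10110111100110 (i.e. -4634).
  10001100101001
+ 10110111100110
= 01000100001111  (discard carry-out 1)
Result 01000100001111: MSB = 0 → value 4367.
Both addends (after negating the subtrahend) are negative but the stored result is non-negative: signed overflow. The true value -7383 − 4634 = -12017 lies outside [-8192, 8191].

4367; overflow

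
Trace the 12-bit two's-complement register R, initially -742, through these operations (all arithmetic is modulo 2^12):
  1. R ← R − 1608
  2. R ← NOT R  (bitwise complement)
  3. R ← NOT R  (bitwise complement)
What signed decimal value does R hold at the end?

Start: R = -742 = 110100011010.
R = -742 − 1608 = -2350; wraps to 1746 = 011011010010
R = NOT 011011010010 = 100100101101 = -1747
R = NOT 100100101101 = 011011010010 = 1746

1746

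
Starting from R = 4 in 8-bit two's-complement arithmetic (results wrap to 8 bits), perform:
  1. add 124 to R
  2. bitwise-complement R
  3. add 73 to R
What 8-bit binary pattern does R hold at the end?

Start: R = 4 = 00000100.
R = 4 + 124 = 128; wraps to -128 = 10000000
R = NOT 10000000 = 01111111 = 127
R = 127 + 73 = 200; wraps to -56 = 11001000

11001000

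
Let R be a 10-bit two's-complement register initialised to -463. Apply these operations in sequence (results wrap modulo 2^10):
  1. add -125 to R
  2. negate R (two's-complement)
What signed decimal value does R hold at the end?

Start: R = -463 = 1000110001.
R = -463 + (-125) = -588; wraps to 436 = 0110110100
R = −(436) = -436 = 1001001100

-436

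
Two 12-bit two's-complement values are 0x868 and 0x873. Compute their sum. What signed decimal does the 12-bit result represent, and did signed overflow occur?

219; overflow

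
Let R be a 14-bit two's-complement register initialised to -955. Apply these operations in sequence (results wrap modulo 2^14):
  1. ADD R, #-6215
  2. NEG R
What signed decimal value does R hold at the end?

7170

Start: R = -955 = 11110001000101.
R = -955 + (-6215) = -7170 = 10001111111110
R = −(-7170) = 7170 = 01110000000010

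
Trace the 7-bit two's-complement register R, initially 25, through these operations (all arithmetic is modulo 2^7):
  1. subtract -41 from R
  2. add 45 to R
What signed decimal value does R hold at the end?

-17

Start: R = 25 = 0011001.
R = 25 − (-41) = 66; wraps to -62 = 1000010
R = -62 + 45 = -17 = 1101111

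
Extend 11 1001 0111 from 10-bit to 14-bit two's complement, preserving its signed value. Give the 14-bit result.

MSB of 1110010111 is 1; replicate it into the new high bits.
1111|1110010111 → 11111110010111 (still -105).

11111110010111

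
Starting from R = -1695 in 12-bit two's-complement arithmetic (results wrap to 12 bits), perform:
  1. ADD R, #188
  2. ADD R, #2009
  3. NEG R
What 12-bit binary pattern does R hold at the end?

Start: R = -1695 = 100101100001.
R = -1695 + 188 = -1507 = 101000011101
R = -1507 + 2009 = 502 = 000111110110
R = −(502) = -502 = 111000001010

111000001010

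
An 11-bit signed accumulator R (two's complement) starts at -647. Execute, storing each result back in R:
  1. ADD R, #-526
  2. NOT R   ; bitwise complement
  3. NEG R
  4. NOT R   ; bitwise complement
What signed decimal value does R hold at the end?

-877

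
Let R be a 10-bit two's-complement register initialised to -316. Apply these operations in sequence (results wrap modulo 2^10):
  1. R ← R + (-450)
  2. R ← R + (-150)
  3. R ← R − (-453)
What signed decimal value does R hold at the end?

-463

Start: R = -316 = 1011000100.
R = -316 + (-450) = -766; wraps to 258 = 0100000010
R = 258 + (-150) = 108 = 0001101100
R = 108 − (-453) = 561; wraps to -463 = 1000110001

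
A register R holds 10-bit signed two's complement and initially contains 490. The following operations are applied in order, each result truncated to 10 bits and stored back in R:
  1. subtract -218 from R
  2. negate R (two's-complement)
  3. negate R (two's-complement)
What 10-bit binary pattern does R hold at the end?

Start: R = 490 = 0111101010.
R = 490 − (-218) = 708; wraps to -316 = 1011000100
R = −(-316) = 316 = 0100111100
R = −(316) = -316 = 1011000100

1011000100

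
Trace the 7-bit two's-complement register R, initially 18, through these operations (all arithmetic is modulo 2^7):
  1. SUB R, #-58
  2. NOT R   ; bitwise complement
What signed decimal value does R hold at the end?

51

Start: R = 18 = 0010010.
R = 18 − (-58) = 76; wraps to -52 = 1001100
R = NOT 1001100 = 0110011 = 51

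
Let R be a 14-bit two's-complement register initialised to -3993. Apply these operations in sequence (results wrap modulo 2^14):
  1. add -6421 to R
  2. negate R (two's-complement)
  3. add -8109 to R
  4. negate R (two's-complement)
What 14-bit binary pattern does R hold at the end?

11011011111111

Start: R = -3993 = 11000001100111.
R = -3993 + (-6421) = -10414; wraps to 5970 = 01011101010010
R = −(5970) = -5970 = 10100010101110
R = -5970 + (-8109) = -14079; wraps to 2305 = 00100100000001
R = −(2305) = -2305 = 11011011111111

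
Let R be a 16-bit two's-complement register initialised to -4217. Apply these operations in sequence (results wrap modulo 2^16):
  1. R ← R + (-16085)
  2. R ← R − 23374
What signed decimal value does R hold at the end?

21860

Start: R = -4217 = 1110111110000111.
R = -4217 + (-16085) = -20302 = 1011000010110010
R = -20302 − 23374 = -43676; wraps to 21860 = 0101010101100100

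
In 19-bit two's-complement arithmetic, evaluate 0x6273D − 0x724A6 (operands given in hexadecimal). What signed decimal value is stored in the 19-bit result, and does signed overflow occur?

0x6273D = 1100010011100111101 = -121027 (signed)
0x724A6 = 1110010010010100110 = -56154 (signed)
Subtract via negate-and-add: invert 1110010010010100110 + 1 = 0001101101101011010 (i.e. 56154).
  1100010011100111101
+ 0001101101101011010
= 1110000001010010111
Result 1110000001010010111: MSB = 1 → 459415 − 524288 = -64873.
Addends (after negating the subtrahend) have opposite signs, so signed overflow cannot occur.

-64873; no overflow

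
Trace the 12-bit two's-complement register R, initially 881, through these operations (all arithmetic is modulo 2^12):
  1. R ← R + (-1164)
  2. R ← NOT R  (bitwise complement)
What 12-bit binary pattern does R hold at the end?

000100011010

Start: R = 881 = 001101110001.
R = 881 + (-1164) = -283 = 111011100101
R = NOT 111011100101 = 000100011010 = 282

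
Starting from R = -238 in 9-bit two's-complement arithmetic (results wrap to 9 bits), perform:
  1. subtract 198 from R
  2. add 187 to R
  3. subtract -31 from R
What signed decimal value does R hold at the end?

-218

Start: R = -238 = 100010010.
R = -238 − 198 = -436; wraps to 76 = 001001100
R = 76 + 187 = 263; wraps to -249 = 100000111
R = -249 − (-31) = -218 = 100100110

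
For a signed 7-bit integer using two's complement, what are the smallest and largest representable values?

Minimum: −2^6 = -64.
Maximum: 2^6 − 1 = 63.

min = -64, max = 63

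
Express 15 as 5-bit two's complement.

01111

15 is non-negative, so write it directly in 5 bits: 01111.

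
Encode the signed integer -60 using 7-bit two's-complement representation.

1000100

|-60| = 60 = 0111100 in 7 bits.
Invert the bits: 1000011. Add 1: 1000100.
Check: 1000100 reads as 68 − 128 = -60.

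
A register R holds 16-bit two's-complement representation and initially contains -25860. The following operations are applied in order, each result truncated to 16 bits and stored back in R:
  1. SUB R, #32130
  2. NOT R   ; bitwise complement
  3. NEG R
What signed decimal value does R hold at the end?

7547

Start: R = -25860 = 1001101011111100.
R = -25860 − 32130 = -57990; wraps to 7546 = 0001110101111010
R = NOT 0001110101111010 = 1110001010000101 = -7547
R = −(-7547) = 7547 = 0001110101111011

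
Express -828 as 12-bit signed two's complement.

110011000100

|-828| = 828 = 001100111100 in 12 bits.
Invert the bits: 110011000011. Add 1: 110011000100.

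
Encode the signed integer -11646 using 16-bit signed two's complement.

|-11646| = 11646 = 0010110101111110 in 16 bits.
Invert the bits: 1101001010000001. Add 1: 1101001010000010.
Check: 1101001010000010 reads as 53890 − 65536 = -11646.

1101001010000010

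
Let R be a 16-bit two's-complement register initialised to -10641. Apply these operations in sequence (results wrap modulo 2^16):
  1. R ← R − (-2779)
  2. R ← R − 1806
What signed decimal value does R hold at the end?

Start: R = -10641 = 1101011001101111.
R = -10641 − (-2779) = -7862 = 1110000101001010
R = -7862 − 1806 = -9668 = 1101101000111100

-9668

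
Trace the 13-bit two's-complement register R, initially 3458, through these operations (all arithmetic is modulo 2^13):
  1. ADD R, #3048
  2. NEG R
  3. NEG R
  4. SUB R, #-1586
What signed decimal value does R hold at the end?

-100

Start: R = 3458 = 0110110000010.
R = 3458 + 3048 = 6506; wraps to -1686 = 1100101101010
R = −(-1686) = 1686 = 0011010010110
R = −(1686) = -1686 = 1100101101010
R = -1686 − (-1586) = -100 = 1111110011100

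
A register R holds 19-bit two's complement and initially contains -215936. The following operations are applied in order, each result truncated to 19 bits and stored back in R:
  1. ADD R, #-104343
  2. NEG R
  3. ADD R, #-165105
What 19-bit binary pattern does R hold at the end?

Start: R = -215936 = 1001011010010000000.
R = -215936 + (-104343) = -320279; wraps to 204009 = 0110001110011101001
R = −(204009) = -204009 = 1001110001100010111
R = -204009 + (-165105) = -369114; wraps to 155174 = 0100101111000100110

0100101111000100110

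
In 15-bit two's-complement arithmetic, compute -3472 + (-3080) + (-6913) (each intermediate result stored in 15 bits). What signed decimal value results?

-13465

-3472 + (-3080) = -6552 (110011001101000)
-6552 + (-6913) = -13465 (100101101100111)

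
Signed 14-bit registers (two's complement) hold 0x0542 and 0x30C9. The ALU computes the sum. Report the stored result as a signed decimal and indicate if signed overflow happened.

-2549; no overflow

0x0542 = 00010101000010 = 1346 (signed)
0x30C9 = 11000011001001 = -3895 (signed)
  00010101000010
+ 11000011001001
= 11011000001011
Result 11011000001011: MSB = 1 → 13835 − 16384 = -2549.
Addends have opposite signs, so signed overflow cannot occur.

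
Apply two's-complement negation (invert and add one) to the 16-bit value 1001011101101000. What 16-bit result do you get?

0110100010011000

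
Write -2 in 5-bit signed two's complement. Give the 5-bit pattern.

11110

|-2| = 2 = 00010 in 5 bits.
Invert the bits: 11101. Add 1: 11110.
Check: 11110 reads as 30 − 32 = -2.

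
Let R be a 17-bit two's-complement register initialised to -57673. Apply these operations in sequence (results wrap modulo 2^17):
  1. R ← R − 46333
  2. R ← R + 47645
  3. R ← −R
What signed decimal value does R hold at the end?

56361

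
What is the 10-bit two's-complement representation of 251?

0011111011

251 is non-negative, so write it directly in 10 bits: 0011111011.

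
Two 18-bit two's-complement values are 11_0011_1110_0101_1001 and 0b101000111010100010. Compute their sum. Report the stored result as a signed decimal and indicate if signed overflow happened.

118011; overflow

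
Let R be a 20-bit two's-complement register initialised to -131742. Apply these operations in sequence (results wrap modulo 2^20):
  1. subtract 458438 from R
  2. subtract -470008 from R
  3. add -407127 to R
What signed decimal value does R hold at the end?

Start: R = -131742 = 11011111110101100010.
R = -131742 − 458438 = -590180; wraps to 458396 = 01101111111010011100
R = 458396 − (-470008) = 928404; wraps to -120172 = 11100010101010010100
R = -120172 + (-407127) = -527299; wraps to 521277 = 01111111010000111101

521277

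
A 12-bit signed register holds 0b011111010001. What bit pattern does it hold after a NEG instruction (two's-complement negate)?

100000101111

Invert: 100000101110. Add 1: 100000101111.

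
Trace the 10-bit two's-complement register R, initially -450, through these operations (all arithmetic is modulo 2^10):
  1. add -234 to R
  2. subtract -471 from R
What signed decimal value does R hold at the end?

Start: R = -450 = 1000111110.
R = -450 + (-234) = -684; wraps to 340 = 0101010100
R = 340 − (-471) = 811; wraps to -213 = 1100101011

-213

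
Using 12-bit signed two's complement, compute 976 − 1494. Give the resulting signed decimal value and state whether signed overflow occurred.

976 → 001111010000
1494 → 010111010110
Subtract via negate-and-add: invert 010111010110 + 1 = 101000101010 (i.e. -1494).
  001111010000
+ 101000101010
= 110111111010
Result 110111111010: MSB = 1 → 3578 − 4096 = -518.
Addends (after negating the subtrahend) have opposite signs, so signed overflow cannot occur.

-518; no overflow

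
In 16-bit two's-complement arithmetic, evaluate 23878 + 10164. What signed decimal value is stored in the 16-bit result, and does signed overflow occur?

23878 → 0101110101000110
10164 → 0010011110110100
  0101110101000110
+ 0010011110110100
= 1000010011111010
Result 1000010011111010: MSB = 1 → 34042 − 65536 = -31494.
Both addends are non-negative but the stored result is negative: signed overflow. The true value 23878 + 10164 = 34042 lies outside [-32768, 32767].

-31494; overflow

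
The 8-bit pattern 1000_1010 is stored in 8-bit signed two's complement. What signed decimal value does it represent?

MSB is 1, so the value is negative.
Unsigned reading: 138. Subtract 2^8 = 256: 138 − 256 = -118.

-118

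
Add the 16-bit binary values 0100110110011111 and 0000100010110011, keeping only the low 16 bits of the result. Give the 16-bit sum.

  0100110110011111
+ 0000100010110011
= 0101011001010010

0101011001010010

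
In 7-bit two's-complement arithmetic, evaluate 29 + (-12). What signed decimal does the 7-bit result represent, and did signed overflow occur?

17; no overflow

29 → 0011101
-12 → 1110100
  0011101
+ 1110100
= 0010001  (discard carry-out 1)
Result 0010001: MSB = 0 → value 17.
Addends have opposite signs, so signed overflow cannot occur.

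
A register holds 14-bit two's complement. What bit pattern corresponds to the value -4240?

10111101110000

|-4240| = 4240 = 01000010010000 in 14 bits.
Invert the bits: 10111101101111. Add 1: 10111101110000.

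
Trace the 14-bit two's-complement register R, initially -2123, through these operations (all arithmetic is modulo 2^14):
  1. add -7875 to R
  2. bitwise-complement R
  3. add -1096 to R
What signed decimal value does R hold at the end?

Start: R = -2123 = 11011110110101.
R = -2123 + (-7875) = -9998; wraps to 6386 = 01100011110010
R = NOT 01100011110010 = 10011100001101 = -6387
R = -6387 + (-1096) = -7483 = 10001011000101

-7483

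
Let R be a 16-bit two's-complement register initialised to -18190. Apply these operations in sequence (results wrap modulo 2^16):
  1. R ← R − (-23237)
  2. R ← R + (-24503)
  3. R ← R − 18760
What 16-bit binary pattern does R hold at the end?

Start: R = -18190 = 1011100011110010.
R = -18190 − (-23237) = 5047 = 0001001110110111
R = 5047 + (-24503) = -19456 = 1011010000000000
R = -19456 − 18760 = -38216; wraps to 27320 = 0110101010111000

0110101010111000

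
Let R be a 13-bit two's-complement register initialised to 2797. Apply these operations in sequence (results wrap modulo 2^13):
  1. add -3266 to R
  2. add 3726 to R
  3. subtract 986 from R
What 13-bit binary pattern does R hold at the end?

Start: R = 2797 = 0101011101101.
R = 2797 + (-3266) = -469 = 1111000101011
R = -469 + 3726 = 3257 = 0110010111001
R = 3257 − 986 = 2271 = 0100011011111

0100011011111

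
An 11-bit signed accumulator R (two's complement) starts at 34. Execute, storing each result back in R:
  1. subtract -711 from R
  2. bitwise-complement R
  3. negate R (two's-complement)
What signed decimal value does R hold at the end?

Start: R = 34 = 00000100010.
R = 34 − (-711) = 745 = 01011101001
R = NOT 01011101001 = 10100010110 = -746
R = −(-746) = 746 = 01011101010

746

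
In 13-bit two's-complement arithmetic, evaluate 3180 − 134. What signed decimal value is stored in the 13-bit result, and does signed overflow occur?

3046; no overflow

3180 → 0110001101100
134 → 0000010000110
Subtract via negate-and-add: invert 0000010000110 + 1 = 1111101111010 (i.e. -134).
  0110001101100
+ 1111101111010
= 0101111100110  (discard carry-out 1)
Result 0101111100110: MSB = 0 → value 3046.
Addends (after negating the subtrahend) have opposite signs, so signed overflow cannot occur.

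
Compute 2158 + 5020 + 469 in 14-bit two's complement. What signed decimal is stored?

2158 + 5020 = 7178 (01110000001010)
7178 + 469 = 7647 (01110111011111)

7647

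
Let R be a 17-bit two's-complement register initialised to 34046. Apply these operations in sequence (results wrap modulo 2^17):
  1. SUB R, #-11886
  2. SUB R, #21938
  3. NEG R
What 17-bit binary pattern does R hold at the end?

11010001001000110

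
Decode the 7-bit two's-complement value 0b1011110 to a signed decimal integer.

MSB is 1, so the value is negative.
Unsigned reading: 94. Subtract 2^7 = 128: 94 − 128 = -34.

-34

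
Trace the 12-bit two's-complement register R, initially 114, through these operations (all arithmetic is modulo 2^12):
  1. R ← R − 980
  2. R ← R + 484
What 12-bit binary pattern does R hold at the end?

Start: R = 114 = 000001110010.
R = 114 − 980 = -866 = 110010011110
R = -866 + 484 = -382 = 111010000010

111010000010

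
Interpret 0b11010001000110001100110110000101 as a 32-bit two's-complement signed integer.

MSB is 1, so the value is negative.
Invert: 00101110111001110011001001111010. Add 1: 00101110111001110011001001111011 = 786903675. So the value is −786903675.

-786903675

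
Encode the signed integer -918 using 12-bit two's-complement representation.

|-918| = 918 = 001110010110 in 12 bits.
Invert the bits: 110001101001. Add 1: 110001101010.

110001101010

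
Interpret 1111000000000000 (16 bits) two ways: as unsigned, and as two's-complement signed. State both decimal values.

Unsigned: 1111000000000000 = 61440.
Signed: MSB=1 → 61440 − 65536 = -4096.

unsigned = 61440, signed = -4096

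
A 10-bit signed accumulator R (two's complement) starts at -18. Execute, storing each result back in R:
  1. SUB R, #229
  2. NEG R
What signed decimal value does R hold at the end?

247

Start: R = -18 = 1111101110.
R = -18 − 229 = -247 = 1100001001
R = −(-247) = 247 = 0011110111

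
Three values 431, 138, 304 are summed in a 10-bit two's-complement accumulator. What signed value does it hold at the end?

431 + 138 = 569 → wraps to -455 (1000111001)
-455 + 304 = -151 (1101101001)

-151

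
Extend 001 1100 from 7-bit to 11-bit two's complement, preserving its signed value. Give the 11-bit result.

MSB of 0011100 is 0; replicate it into the new high bits.
0000|0011100 → 00000011100 (still 28).

00000011100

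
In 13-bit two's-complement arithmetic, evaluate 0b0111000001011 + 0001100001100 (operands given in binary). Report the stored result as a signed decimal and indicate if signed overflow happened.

-3817; overflow

0b0111000001011 → 0111000001011 = 3595 (signed)
0001100001100 = 780 (signed)
  0111000001011
+ 0001100001100
= 1000100010111
Result 1000100010111: MSB = 1 → 4375 − 8192 = -3817.
Both addends are non-negative but the stored result is negative: signed overflow. The true value 3595 + 780 = 4375 lies outside [-4096, 4095].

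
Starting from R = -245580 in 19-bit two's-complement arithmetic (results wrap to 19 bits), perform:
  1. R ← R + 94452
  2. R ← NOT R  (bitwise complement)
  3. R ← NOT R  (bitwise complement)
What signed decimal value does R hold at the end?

-151128

Start: R = -245580 = 1000100000010110100.
R = -245580 + 94452 = -151128 = 1011011000110101000
R = NOT 1011011000110101000 = 0100100111001010111 = 151127
R = NOT 0100100111001010111 = 1011011000110101000 = -151128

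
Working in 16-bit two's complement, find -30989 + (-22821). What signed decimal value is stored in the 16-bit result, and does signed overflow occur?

-30989 → 1000011011110011
-22821 → 1010011011011011
  1000011011110011
+ 1010011011011011
= 0010110111001110  (discard carry-out 1)
Result 0010110111001110: MSB = 0 → value 11726.
Both addends are negative but the stored result is non-negative: signed overflow. The true value -30989 + (-22821) = -53810 lies outside [-32768, 32767].

11726; overflow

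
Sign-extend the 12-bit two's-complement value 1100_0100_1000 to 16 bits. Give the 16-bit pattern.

1111110001001000

MSB of 110001001000 is 1; replicate it into the new high bits.
1111|110001001000 → 1111110001001000 (still -952).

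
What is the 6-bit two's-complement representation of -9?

110111

|-9| = 9 = 001001 in 6 bits.
Invert the bits: 110110. Add 1: 110111.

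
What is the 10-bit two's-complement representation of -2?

1111111110

|-2| = 2 = 0000000010 in 10 bits.
Invert the bits: 1111111101. Add 1: 1111111110.
Check: 1111111110 reads as 1022 − 1024 = -2.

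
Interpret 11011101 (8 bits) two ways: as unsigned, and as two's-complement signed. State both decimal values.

Unsigned: 11011101 = 221.
Signed: MSB=1 → 221 − 256 = -35.

unsigned = 221, signed = -35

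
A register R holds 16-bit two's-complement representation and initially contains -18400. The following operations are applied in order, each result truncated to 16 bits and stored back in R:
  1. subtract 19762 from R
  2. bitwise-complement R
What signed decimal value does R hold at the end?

-27375

Start: R = -18400 = 1011100000100000.
R = -18400 − 19762 = -38162; wraps to 27374 = 0110101011101110
R = NOT 0110101011101110 = 1001010100010001 = -27375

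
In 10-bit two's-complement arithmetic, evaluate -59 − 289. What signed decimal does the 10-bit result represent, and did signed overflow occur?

-59 → 1111000101
289 → 0100100001
Subtract via negate-and-add: invert 0100100001 + 1 = 1011011111 (i.e. -289).
  1111000101
+ 1011011111
= 1010100100  (discard carry-out 1)
Result 1010100100: MSB = 1 → 676 − 1024 = -348.
Both addends (after negating the subtrahend) are negative and so is the stored result: no signed overflow.

-348; no overflow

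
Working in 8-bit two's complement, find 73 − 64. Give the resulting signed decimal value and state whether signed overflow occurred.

9; no overflow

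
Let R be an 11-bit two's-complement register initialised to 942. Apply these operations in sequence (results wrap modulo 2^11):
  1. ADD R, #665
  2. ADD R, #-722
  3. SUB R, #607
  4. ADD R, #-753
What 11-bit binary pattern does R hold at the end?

Start: R = 942 = 01110101110.
R = 942 + 665 = 1607; wraps to -441 = 11001000111
R = -441 + (-722) = -1163; wraps to 885 = 01101110101
R = 885 − 607 = 278 = 00100010110
R = 278 + (-753) = -475 = 11000100101

11000100101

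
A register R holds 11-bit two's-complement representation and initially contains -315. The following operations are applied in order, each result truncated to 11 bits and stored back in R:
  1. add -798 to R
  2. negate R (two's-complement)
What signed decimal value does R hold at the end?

-935

Start: R = -315 = 11011000101.
R = -315 + (-798) = -1113; wraps to 935 = 01110100111
R = −(935) = -935 = 10001011001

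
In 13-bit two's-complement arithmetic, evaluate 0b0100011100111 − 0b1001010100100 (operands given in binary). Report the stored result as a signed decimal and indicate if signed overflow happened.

-2493; overflow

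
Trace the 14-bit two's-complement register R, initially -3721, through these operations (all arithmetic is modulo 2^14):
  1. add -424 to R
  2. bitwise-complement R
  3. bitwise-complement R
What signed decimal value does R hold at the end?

-4145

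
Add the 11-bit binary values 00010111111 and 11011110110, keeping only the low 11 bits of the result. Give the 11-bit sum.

11110110101

  00010111111
+ 11011110110
= 11110110101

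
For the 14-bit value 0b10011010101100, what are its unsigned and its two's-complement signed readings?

Unsigned: 10011010101100 = 9900.
Signed: MSB=1 → 9900 − 16384 = -6484.

unsigned = 9900, signed = -6484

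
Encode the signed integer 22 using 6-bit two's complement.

010110

22 is non-negative, so write it directly in 6 bits: 010110.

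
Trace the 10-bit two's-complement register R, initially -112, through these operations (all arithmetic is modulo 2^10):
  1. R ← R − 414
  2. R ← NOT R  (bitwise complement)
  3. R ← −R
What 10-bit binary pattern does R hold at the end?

0111110011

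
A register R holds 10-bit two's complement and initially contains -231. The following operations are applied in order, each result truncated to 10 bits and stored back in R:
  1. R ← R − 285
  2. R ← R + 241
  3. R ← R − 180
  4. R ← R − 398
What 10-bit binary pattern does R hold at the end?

Start: R = -231 = 1100011001.
R = -231 − 285 = -516; wraps to 508 = 0111111100
R = 508 + 241 = 749; wraps to -275 = 1011101101
R = -275 − 180 = -455 = 1000111001
R = -455 − 398 = -853; wraps to 171 = 0010101011

0010101011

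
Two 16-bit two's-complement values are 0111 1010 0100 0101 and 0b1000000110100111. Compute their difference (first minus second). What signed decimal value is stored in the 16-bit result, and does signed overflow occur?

0111 1010 0100 0101 → 0111101001000101 = 31301 (signed)
0b1000000110100111 → 1000000110100111 = -32345 (signed)
Subtract via negate-and-add: invert 1000000110100111 + 1 = 0111111001011001 (i.e. 32345).
  0111101001000101
+ 0111111001011001
= 1111100010011110
Result 1111100010011110: MSB = 1 → 63646 − 65536 = -1890.
Both addends (after negating the subtrahend) are non-negative but the stored result is negative: signed overflow. The true value 31301 − (-32345) = 63646 lies outside [-32768, 32767].

-1890; overflow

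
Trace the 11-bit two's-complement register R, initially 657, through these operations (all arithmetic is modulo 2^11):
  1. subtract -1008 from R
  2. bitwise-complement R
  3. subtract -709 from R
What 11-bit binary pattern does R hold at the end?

10001000011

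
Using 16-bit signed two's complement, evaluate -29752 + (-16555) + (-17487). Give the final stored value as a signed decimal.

-29752 + (-16555) = -46307 → wraps to 19229 (0100101100011101)
19229 + (-17487) = 1742 (0000011011001110)

1742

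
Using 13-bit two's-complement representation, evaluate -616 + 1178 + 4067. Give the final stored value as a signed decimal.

-3563

-616 + 1178 = 562 (0001000110010)
562 + 4067 = 4629 → wraps to -3563 (1001000010101)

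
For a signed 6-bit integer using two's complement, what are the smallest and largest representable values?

min = -32, max = 31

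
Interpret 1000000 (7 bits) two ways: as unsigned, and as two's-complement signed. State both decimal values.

unsigned = 64, signed = -64

Unsigned: 1000000 = 64.
Signed: MSB=1 → 64 − 128 = -64.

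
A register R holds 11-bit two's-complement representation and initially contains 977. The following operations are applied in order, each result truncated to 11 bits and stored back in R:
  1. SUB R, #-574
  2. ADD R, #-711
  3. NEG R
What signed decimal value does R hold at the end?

-840

Start: R = 977 = 01111010001.
R = 977 − (-574) = 1551; wraps to -497 = 11000001111
R = -497 + (-711) = -1208; wraps to 840 = 01101001000
R = −(840) = -840 = 10010111000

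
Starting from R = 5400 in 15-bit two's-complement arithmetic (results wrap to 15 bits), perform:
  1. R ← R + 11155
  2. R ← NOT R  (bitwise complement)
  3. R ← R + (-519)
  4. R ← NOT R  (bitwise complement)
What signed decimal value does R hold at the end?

-15694

Start: R = 5400 = 001010100011000.
R = 5400 + 11155 = 16555; wraps to -16213 = 100000010101011
R = NOT 100000010101011 = 011111101010100 = 16212
R = 16212 + (-519) = 15693 = 011110101001101
R = NOT 011110101001101 = 100001010110010 = -15694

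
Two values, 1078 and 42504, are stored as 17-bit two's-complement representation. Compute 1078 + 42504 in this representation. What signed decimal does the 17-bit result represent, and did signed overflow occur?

43582; no overflow

1078 → 00000010000110110
42504 → 01010011000001000
  00000010000110110
+ 01010011000001000
= 01010101000111110
Result 01010101000111110: MSB = 0 → value 43582.
Both addends are non-negative and so is the stored result: no signed overflow.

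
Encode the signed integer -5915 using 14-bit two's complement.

10100011100101

|-5915| = 5915 = 01011100011011 in 14 bits.
Invert the bits: 10100011100100. Add 1: 10100011100101.
Check: 10100011100101 reads as 10469 − 16384 = -5915.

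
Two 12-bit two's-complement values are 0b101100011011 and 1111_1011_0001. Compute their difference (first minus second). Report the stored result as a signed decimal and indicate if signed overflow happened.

-1174; no overflow

0b101100011011 → 101100011011 = -1253 (signed)
1111_1011_0001 → 111110110001 = -79 (signed)
Subtract via negate-and-add: invert 111110110001 + 1 = 000001001111 (i.e. 79).
  101100011011
+ 000001001111
= 101101101010
Result 101101101010: MSB = 1 → 2922 − 4096 = -1174.
Addends (after negating the subtrahend) have opposite signs, so signed overflow cannot occur.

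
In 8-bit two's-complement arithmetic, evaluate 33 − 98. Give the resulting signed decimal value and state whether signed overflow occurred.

33 → 00100001
98 → 01100010
Subtract via negate-and-add: invert 01100010 + 1 = 10011110 (i.e. -98).
  00100001
+ 10011110
= 10111111
Result 10111111: MSB = 1 → 191 − 256 = -65.
Addends (after negating the subtrahend) have opposite signs, so signed overflow cannot occur.

-65; no overflow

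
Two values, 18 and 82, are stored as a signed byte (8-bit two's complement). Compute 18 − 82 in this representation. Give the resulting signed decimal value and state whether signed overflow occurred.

-64; no overflow

18 → 00010010
82 → 01010010
Subtract via negate-and-add: invert 01010010 + 1 = 10101110 (i.e. -82).
  00010010
+ 10101110
= 11000000
Result 11000000: MSB = 1 → 192 − 256 = -64.
Addends (after negating the subtrahend) have opposite signs, so signed overflow cannot occur.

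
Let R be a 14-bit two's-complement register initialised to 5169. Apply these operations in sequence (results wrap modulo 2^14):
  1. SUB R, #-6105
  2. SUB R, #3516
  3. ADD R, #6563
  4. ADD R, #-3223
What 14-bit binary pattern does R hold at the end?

10101101011010

Start: R = 5169 = 01010000110001.
R = 5169 − (-6105) = 11274; wraps to -5110 = 10110000001010
R = -5110 − 3516 = -8626; wraps to 7758 = 01111001001110
R = 7758 + 6563 = 14321; wraps to -2063 = 11011111110001
R = -2063 + (-3223) = -5286 = 10101101011010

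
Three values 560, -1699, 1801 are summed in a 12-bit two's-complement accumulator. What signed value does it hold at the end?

560 + (-1699) = -1139 (101110001101)
-1139 + 1801 = 662 (001010010110)

662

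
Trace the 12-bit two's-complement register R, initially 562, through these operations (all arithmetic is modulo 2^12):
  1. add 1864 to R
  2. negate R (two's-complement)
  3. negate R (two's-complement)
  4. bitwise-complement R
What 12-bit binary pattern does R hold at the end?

011010000101

Start: R = 562 = 001000110010.
R = 562 + 1864 = 2426; wraps to -1670 = 100101111010
R = −(-1670) = 1670 = 011010000110
R = −(1670) = -1670 = 100101111010
R = NOT 100101111010 = 011010000101 = 1669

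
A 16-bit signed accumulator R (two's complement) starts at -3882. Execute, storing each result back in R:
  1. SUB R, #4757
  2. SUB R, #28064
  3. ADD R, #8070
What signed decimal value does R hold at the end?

-28633

Start: R = -3882 = 1111000011010110.
R = -3882 − 4757 = -8639 = 1101111001000001
R = -8639 − 28064 = -36703; wraps to 28833 = 0111000010100001
R = 28833 + 8070 = 36903; wraps to -28633 = 1001000000100111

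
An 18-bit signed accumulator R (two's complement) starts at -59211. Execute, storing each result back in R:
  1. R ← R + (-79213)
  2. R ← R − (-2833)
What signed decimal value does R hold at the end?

126553

Start: R = -59211 = 110001100010110101.
R = -59211 + (-79213) = -138424; wraps to 123720 = 011110001101001000
R = 123720 − (-2833) = 126553 = 011110111001011001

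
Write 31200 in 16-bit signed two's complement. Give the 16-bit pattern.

31200 is non-negative, so write it directly in 16 bits: 0111100111100000.

0111100111100000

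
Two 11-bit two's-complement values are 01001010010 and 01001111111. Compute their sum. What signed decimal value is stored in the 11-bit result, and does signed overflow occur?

01001010010 = 594 (signed)
01001111111 = 639 (signed)
  01001010010
+ 01001111111
= 10011010001
Result 10011010001: MSB = 1 → 1233 − 2048 = -815.
Both addends are non-negative but the stored result is negative: signed overflow. The true value 594 + 639 = 1233 lies outside [-1024, 1023].

-815; overflow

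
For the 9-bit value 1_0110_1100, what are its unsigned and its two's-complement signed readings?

Unsigned: 101101100 = 364.
Signed: MSB=1 → 364 − 512 = -148.

unsigned = 364, signed = -148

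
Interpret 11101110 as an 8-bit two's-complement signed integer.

MSB is 1, so the value is negative.
Unsigned reading: 238. Subtract 2^8 = 256: 238 − 256 = -18.

-18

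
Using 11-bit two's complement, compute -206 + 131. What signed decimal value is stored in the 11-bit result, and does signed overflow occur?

-206 → 11100110010
131 → 00010000011
  11100110010
+ 00010000011
= 11110110101
Result 11110110101: MSB = 1 → 1973 − 2048 = -75.
Addends have opposite signs, so signed overflow cannot occur.

-75; no overflow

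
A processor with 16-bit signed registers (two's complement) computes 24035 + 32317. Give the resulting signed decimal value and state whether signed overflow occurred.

24035 → 0101110111100011
32317 → 0111111000111101
  0101110111100011
+ 0111111000111101
= 1101110000100000
Result 1101110000100000: MSB = 1 → 56352 − 65536 = -9184.
Both addends are non-negative but the stored result is negative: signed overflow. The true value 24035 + 32317 = 56352 lies outside [-32768, 32767].

-9184; overflow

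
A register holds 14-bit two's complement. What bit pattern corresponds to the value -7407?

10001100010001

|-7407| = 7407 = 01110011101111 in 14 bits.
Invert the bits: 10001100010000. Add 1: 10001100010001.
Check: 10001100010001 reads as 8977 − 16384 = -7407.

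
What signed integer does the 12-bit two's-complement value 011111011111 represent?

2015

MSB is 0, so the value is non-negative: 011111011111 = 2015.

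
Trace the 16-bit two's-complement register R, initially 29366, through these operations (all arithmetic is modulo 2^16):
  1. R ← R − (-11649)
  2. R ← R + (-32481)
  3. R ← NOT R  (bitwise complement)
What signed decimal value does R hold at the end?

-8535

Start: R = 29366 = 0111001010110110.
R = 29366 − (-11649) = 41015; wraps to -24521 = 1010000000110111
R = -24521 + (-32481) = -57002; wraps to 8534 = 0010000101010110
R = NOT 0010000101010110 = 1101111010101001 = -8535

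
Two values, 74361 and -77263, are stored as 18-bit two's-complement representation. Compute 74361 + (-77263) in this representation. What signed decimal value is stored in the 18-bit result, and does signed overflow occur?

74361 → 010010001001111001
-77263 → 101101001000110001
  010010001001111001
+ 101101001000110001
= 111111010010101010
Result 111111010010101010: MSB = 1 → 259242 − 262144 = -2902.
Addends have opposite signs, so signed overflow cannot occur.

-2902; no overflow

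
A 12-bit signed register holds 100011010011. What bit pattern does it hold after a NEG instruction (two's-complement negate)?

011100101101

Invert: 011100101100. Add 1: 011100101101.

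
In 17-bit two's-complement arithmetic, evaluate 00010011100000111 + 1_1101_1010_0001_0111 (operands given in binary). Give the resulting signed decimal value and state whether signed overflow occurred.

286; no overflow

00010011100000111 = 9991 (signed)
1_1101_1010_0001_0111 → 11101101000010111 = -9705 (signed)
  00010011100000111
+ 11101101000010111
= 00000000100011110  (discard carry-out 1)
Result 00000000100011110: MSB = 0 → value 286.
Addends have opposite signs, so signed overflow cannot occur.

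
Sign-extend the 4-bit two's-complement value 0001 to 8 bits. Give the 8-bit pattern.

MSB of 0001 is 0; replicate it into the new high bits.
0000|0001 → 00000001 (still 1).

00000001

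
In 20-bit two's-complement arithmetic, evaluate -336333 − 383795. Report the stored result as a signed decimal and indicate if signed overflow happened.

-336333 → 10101101111000110011
383795 → 01011101101100110011
Subtract via negate-and-add: invert 01011101101100110011 + 1 = 10100010010011001101 (i.e. -383795).
  10101101111000110011
+ 10100010010011001101
= 01010000001100000000  (discard carry-out 1)
Result 01010000001100000000: MSB = 0 → value 328448.
Both addends (after negating the subtrahend) are negative but the stored result is non-negative: signed overflow. The true value -336333 − 383795 = -720128 lies outside [-524288, 524287].

328448; overflow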